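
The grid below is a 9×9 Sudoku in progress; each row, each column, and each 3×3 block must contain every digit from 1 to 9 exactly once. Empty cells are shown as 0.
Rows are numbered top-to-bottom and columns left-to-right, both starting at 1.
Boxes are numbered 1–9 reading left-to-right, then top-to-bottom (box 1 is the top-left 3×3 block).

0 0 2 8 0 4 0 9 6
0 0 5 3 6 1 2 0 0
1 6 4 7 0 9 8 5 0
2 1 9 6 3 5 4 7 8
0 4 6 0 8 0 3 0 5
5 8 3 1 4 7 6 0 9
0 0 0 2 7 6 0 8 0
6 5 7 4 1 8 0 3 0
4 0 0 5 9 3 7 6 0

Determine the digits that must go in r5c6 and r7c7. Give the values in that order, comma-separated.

2,5

For r5c6:
  Row 5 already contains {3, 4, 5, 6, 8}.
  Column 6 already contains {1, 3, 4, 5, 6, 7, 8, 9}.
  Its 3×3 block (box 5) already contains {1, 3, 4, 5, 6, 7, 8}.
  The only value from 1–9 not eliminated is 2, so r5c6 = 2.
For r7c7:
  Consider where 5 can go in box 9.
  r7c9 is out (column 9 already has a 5).
  r8c7 is out (row 8 already has a 5).
  r8c9 is out (row 8 already has a 5).
  r9c9 is out (row 9 already has a 5).
  So the only cell in box 9 that can hold 5 is r7c7.
  So r7c7 = 5.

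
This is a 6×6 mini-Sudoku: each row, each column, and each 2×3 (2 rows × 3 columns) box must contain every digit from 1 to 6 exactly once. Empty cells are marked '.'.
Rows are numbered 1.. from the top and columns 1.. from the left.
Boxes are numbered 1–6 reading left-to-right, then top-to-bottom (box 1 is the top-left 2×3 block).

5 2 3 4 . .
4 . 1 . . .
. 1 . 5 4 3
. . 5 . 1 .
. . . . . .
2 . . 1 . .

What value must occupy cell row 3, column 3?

Cell row 3, column 3 itself could take any of {2, 6} by direct elimination.
Consider where 2 can go in row 3.
row 3, column 1 is out (column 1 already has a 2).
So the only cell in row 3 that can hold 2 is row 3, column 3.
Therefore row 3, column 3 = 2.

2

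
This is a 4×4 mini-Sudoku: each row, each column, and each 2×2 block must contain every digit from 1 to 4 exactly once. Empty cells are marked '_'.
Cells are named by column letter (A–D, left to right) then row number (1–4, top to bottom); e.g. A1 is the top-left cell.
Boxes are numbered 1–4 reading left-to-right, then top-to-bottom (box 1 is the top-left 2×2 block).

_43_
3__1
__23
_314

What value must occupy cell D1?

2

Row 1 already contains {3, 4}.
Column D already contains {1, 3, 4}.
Its 2×2 block (box 2) already contains {1, 3}.
The only value from 1–4 not eliminated is 2, so D1 = 2.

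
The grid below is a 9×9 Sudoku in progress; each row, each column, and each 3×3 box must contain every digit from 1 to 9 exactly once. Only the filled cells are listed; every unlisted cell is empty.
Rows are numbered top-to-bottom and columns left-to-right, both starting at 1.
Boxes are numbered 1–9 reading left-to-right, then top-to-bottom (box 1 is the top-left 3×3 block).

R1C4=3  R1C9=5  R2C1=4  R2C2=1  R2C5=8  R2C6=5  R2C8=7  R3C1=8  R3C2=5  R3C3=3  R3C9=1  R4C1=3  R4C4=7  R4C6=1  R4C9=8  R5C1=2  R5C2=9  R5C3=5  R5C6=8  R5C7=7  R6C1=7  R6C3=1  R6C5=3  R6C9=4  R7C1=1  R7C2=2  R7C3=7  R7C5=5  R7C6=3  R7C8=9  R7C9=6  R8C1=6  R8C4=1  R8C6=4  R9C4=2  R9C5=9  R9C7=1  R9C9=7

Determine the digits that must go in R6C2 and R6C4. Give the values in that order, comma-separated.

For R6C2:
  Consider where 8 can go in box 4.
  R4C2 is out (row 4 already has a 8).
  R4C3 is out (row 4 already has a 8).
  So the only cell in box 4 that can hold 8 is R6C2.
  So R6C2 = 8.
For R6C4:
  Consider where 5 can go in column 4.
  R2C4 is out (row 2 already has a 5).
  R3C4 is out (row 3 already has a 5).
  R5C4 is out (row 5 already has a 5).
  R7C4 is out (row 7 already has a 5).
  So the only cell in column 4 that can hold 5 is R6C4.
  So R6C4 = 5.

8,5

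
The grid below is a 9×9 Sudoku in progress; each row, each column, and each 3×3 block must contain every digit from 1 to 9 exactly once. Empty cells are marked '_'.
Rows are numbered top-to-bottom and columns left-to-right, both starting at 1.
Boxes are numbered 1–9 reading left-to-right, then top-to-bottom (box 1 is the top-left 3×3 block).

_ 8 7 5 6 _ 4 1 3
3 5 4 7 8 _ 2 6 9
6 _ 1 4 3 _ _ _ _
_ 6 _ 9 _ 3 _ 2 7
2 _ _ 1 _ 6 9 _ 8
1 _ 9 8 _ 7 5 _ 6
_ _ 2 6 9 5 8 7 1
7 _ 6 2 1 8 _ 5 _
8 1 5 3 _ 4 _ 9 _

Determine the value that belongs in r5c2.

7

Cell r5c2 itself could take any of {3, 4, 7} by direct elimination.
Consider where 7 can go in box 4.
r4c1 is out (row 4 already has a 7).
r4c3 is out (row 4 already has a 7).
r5c3 is out (column 3 already has a 7).
r6c2 is out (row 6 already has a 7).
So the only cell in box 4 that can hold 7 is r5c2.
Therefore r5c2 = 7.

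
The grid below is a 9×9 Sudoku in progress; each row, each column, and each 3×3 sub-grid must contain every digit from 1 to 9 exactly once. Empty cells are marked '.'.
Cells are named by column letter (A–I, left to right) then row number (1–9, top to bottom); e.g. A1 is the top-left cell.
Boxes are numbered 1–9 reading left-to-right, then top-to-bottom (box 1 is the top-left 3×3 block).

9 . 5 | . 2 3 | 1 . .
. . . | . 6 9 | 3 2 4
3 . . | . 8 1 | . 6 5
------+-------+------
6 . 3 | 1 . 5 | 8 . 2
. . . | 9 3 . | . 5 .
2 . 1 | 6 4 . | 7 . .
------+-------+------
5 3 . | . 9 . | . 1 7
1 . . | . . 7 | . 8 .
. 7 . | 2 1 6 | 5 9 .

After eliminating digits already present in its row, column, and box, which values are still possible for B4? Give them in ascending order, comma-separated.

Row 4 already contains {1, 2, 3, 5, 6, 8}.
Column B already contains {3, 7}.
Its 3×3 block (box 4) already contains {1, 2, 3, 6}.
Removing those from 1–9 leaves {4, 9} as the candidates for B4.

4,9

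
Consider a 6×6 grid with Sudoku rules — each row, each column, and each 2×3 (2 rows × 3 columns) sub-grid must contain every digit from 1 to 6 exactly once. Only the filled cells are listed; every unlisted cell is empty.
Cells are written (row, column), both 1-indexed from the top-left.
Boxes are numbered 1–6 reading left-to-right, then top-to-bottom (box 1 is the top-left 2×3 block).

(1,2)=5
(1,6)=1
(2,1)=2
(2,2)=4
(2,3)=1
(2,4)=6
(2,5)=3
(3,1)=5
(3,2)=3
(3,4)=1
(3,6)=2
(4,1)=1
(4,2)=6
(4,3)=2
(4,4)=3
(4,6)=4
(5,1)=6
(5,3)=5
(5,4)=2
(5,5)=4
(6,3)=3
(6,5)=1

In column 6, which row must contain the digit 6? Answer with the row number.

6

Consider where 6 can go in column 6.
(2,6) is out (row 2 already has a 6).
(5,6) is out (row 5 already has a 6).
So the only cell in column 6 that can hold 6 is (6,6).
That is row 6.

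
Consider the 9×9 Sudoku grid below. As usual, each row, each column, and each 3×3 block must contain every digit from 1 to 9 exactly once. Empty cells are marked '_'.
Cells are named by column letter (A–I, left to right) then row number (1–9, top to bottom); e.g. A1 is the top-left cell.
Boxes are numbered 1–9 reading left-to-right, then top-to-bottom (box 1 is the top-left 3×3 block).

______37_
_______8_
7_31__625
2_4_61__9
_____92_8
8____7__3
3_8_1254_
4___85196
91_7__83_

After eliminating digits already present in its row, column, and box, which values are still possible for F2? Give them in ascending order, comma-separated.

3,4,6

Row 2 already contains {8}.
Column F already contains {1, 2, 5, 7, 9}.
Its 3×3 block (box 2) already contains {1}.
Removing those from 1–9 leaves {3, 4, 6} as the candidates for F2.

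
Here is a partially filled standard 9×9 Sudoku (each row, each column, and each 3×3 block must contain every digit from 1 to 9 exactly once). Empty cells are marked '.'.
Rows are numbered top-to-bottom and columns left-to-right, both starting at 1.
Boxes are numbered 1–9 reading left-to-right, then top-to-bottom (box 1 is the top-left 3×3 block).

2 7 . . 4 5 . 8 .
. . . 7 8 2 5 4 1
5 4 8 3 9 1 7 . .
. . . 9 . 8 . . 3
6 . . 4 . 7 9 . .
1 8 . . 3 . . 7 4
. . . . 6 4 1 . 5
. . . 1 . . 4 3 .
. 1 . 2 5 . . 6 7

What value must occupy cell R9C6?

3

Cell R9C6 itself could take any of {3, 9} by direct elimination.
Consider where 3 can go in column 6.
R6C6 is out (row 6 already has a 3).
R8C6 is out (row 8 already has a 3).
So the only cell in column 6 that can hold 3 is R9C6.
Therefore R9C6 = 3.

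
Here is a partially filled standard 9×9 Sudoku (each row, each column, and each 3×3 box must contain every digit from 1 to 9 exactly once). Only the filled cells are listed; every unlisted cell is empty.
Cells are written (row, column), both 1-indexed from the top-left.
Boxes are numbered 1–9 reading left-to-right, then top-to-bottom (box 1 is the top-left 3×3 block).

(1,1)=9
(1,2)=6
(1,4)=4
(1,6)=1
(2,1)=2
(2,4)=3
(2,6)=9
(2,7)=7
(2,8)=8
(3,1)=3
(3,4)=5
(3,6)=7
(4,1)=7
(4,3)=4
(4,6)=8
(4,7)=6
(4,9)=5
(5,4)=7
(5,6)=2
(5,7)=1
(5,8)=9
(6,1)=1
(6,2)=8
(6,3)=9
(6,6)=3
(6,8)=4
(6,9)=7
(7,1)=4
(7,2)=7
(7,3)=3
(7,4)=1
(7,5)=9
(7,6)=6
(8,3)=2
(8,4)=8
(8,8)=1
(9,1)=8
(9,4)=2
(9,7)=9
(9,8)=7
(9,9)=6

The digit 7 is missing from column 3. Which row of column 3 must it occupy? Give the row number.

Consider where 7 can go in column 3.
(2,3) is out (row 2 already has a 7).
(3,3) is out (row 3 already has a 7).
(5,3) is out (row 5 already has a 7).
(9,3) is out (row 9 already has a 7).
So the only cell in column 3 that can hold 7 is (1,3).
That is row 1.

1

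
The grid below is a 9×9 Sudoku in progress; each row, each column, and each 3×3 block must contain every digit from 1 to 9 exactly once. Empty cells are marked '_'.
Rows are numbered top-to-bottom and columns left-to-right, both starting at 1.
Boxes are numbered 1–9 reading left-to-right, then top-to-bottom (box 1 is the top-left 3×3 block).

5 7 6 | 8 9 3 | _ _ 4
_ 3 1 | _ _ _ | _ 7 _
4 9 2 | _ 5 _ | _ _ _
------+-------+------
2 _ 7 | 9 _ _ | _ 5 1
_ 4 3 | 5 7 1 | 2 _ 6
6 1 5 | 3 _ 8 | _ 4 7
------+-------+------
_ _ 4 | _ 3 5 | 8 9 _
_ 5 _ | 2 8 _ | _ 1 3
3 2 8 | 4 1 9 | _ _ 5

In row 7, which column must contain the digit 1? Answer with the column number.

1

Consider where 1 can go in row 7.
r7c2 is out (column 2 already has a 1).
r7c4 is out (box 8 already has a 1).
r7c9 is out (column 9 already has a 1).
So the only cell in row 7 that can hold 1 is r7c1.
That is column 1.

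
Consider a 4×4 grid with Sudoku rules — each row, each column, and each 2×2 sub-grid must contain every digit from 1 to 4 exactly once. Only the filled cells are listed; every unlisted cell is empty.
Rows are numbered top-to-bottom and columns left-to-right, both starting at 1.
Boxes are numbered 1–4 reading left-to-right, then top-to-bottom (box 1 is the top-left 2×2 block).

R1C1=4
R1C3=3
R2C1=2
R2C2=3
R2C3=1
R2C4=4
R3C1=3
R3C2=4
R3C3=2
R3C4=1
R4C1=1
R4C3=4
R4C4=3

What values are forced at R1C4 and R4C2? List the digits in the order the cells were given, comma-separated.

2,2

For R1C4:
  Row 1 already contains {3, 4}.
  Column 4 already contains {1, 3, 4}.
  Its 2×2 block (box 2) already contains {1, 3, 4}.
  The only value from 1–4 not eliminated is 2, so R1C4 = 2.
For R4C2:
  Row 4 already contains {1, 3, 4}.
  Column 2 already contains {3, 4}.
  Its 2×2 block (box 3) already contains {1, 3, 4}.
  The only value from 1–4 not eliminated is 2, so R4C2 = 2.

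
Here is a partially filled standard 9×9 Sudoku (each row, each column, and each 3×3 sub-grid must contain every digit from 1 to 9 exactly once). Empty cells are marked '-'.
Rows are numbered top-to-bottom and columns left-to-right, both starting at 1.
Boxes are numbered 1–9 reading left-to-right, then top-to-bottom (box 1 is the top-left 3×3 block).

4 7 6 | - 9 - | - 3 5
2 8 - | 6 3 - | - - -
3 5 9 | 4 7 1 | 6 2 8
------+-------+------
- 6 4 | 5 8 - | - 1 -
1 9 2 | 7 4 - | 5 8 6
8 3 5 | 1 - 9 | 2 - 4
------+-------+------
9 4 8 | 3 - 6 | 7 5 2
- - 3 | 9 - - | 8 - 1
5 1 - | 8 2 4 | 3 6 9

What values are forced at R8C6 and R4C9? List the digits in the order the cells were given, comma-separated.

For R8C6:
  Consider where 7 can go in column 6.
  R1C6 is out (row 1 already has a 7).
  R2C6 is out (box 2 already has a 7).
  R4C6 is out (box 5 already has a 7).
  R5C6 is out (row 5 already has a 7).
  So the only cell in column 6 that can hold 7 is R8C6.
  So R8C6 = 7.
For R4C9:
  Consider where 3 can go in box 6.
  R4C7 is out (column 7 already has a 3).
  R6C8 is out (row 6 already has a 3).
  So the only cell in box 6 that can hold 3 is R4C9.
  So R4C9 = 3.

7,3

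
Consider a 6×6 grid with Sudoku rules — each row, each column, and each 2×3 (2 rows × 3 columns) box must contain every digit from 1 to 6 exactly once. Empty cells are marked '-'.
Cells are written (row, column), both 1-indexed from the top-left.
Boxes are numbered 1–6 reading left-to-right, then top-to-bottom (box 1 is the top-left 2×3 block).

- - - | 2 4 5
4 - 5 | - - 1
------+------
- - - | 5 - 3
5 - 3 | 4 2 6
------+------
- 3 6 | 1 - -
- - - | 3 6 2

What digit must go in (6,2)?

Cell (6,2) itself could take any of {1, 4, 5} by direct elimination.
Consider where 5 can go in column 2.
(1,2) is out (row 1 already has a 5).
(2,2) is out (row 2 already has a 5).
(3,2) is out (row 3 already has a 5).
(4,2) is out (row 4 already has a 5).
So the only cell in column 2 that can hold 5 is (6,2).
Therefore (6,2) = 5.

5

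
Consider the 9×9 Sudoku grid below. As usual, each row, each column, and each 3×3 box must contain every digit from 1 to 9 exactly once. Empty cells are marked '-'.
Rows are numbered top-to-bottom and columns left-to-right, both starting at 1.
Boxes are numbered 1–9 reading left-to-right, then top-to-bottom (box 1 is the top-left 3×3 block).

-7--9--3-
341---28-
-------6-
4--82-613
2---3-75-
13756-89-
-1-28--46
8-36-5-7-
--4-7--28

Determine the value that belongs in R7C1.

Cell R7C1 itself could take any of {5, 7, 9} by direct elimination.
Consider where 7 can go in row 7.
R7C3 is out (column 3 already has a 7).
R7C6 is out (box 8 already has a 7).
R7C7 is out (column 7 already has a 7).
So the only cell in row 7 that can hold 7 is R7C1.
Therefore R7C1 = 7.

7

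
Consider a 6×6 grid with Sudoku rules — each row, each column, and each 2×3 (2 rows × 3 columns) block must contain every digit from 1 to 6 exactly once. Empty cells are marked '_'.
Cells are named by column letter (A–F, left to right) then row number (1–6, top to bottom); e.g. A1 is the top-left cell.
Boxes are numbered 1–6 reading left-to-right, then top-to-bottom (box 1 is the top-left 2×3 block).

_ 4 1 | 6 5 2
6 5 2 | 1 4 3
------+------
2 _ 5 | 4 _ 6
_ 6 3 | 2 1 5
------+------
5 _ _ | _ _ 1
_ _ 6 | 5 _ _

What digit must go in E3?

3

Row 3 already contains {2, 4, 5, 6}.
Column E already contains {1, 4, 5}.
Its 2×3 block (box 4) already contains {1, 2, 4, 5, 6}.
The only value from 1–6 not eliminated is 3, so E3 = 3.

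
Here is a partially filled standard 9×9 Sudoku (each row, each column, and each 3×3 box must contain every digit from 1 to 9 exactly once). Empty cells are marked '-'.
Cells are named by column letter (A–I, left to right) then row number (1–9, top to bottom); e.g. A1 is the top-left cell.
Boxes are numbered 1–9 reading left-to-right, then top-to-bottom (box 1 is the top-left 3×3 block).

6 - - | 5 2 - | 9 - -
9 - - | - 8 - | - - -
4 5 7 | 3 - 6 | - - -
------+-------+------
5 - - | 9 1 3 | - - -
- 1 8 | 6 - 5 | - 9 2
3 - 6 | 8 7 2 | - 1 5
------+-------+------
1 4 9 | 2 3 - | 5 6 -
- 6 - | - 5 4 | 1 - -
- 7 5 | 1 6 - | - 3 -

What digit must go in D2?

4

Cell D2 itself could take any of {4, 7} by direct elimination.
Consider where 4 can go in box 2.
F1 is out (column F already has a 4).
F2 is out (column F already has a 4).
E3 is out (row 3 already has a 4).
So the only cell in box 2 that can hold 4 is D2.
Therefore D2 = 4.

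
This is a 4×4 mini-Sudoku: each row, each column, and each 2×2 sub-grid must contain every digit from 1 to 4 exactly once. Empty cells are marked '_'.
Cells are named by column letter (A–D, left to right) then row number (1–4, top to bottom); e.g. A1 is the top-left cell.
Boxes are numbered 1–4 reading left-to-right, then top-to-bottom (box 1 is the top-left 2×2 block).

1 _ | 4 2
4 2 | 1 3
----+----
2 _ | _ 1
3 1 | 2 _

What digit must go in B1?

3

Row 1 already contains {1, 2, 4}.
Column B already contains {1, 2}.
Its 2×2 block (box 1) already contains {1, 2, 4}.
The only value from 1–4 not eliminated is 3, so B1 = 3.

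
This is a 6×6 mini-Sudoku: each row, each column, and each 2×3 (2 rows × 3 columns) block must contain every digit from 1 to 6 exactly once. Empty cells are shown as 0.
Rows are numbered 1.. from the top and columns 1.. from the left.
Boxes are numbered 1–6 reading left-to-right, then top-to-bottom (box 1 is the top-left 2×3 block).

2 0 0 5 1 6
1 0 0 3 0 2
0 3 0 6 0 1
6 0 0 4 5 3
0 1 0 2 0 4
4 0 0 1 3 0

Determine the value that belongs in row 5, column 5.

6

Row 5 already contains {1, 2, 4}.
Column 5 already contains {1, 3, 5}.
Its 2×3 block (box 6) already contains {1, 2, 3, 4}.
The only value from 1–6 not eliminated is 6, so row 5, column 5 = 6.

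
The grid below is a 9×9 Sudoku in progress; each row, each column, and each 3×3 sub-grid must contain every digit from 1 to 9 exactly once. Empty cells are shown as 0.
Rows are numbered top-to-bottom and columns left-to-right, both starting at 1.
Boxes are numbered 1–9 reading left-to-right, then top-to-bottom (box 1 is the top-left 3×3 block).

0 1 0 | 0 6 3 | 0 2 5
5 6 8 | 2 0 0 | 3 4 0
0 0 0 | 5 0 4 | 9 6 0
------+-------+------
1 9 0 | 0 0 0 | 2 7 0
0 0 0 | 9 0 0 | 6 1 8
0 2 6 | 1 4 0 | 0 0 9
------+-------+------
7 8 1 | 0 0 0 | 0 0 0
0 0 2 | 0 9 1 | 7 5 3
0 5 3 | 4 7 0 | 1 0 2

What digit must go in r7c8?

Row 7 already contains {1, 7, 8}.
Column 8 already contains {1, 2, 4, 5, 6, 7}.
Its 3×3 block (box 9) already contains {1, 2, 3, 5, 7}.
The only value from 1–9 not eliminated is 9, so r7c8 = 9.

9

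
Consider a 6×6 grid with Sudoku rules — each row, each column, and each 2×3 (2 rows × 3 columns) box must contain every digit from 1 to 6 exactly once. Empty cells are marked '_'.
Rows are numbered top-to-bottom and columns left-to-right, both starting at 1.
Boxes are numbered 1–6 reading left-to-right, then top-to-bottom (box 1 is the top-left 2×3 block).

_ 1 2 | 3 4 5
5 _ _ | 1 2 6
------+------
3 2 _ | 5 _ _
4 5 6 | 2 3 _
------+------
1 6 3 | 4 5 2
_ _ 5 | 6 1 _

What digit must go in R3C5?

Row 3 already contains {2, 3, 5}.
Column 5 already contains {1, 2, 3, 4, 5}.
Its 2×3 block (box 4) already contains {2, 3, 5}.
The only value from 1–6 not eliminated is 6, so R3C5 = 6.

6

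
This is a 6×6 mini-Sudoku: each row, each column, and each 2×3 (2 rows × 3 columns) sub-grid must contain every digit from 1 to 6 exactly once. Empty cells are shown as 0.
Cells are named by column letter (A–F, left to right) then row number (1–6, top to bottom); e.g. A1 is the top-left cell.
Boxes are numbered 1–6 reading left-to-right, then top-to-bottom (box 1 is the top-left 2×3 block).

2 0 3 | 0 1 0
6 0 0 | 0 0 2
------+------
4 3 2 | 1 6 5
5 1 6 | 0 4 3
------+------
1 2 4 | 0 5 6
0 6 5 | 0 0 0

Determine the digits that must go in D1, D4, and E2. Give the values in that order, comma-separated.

6,2,3

For D1:
  Consider where 6 can go in box 2.
  F1 is out (column F already has a 6).
  D2 is out (row 2 already has a 6).
  E2 is out (row 2 already has a 6).
  So the only cell in box 2 that can hold 6 is D1.
  So D1 = 6.
For D4:
  Row 4 already contains {1, 3, 4, 5, 6}.
  Column D already contains {1}.
  Its 2×3 block (box 4) already contains {1, 3, 4, 5, 6}.
  The only value from 1–6 not eliminated is 2, so D4 = 2.
For E2:
  Row 2 already contains {2, 6}.
  Column E already contains {1, 4, 5, 6}.
  Its 2×3 block (box 2) already contains {1, 2}.
  The only value from 1–6 not eliminated is 3, so E2 = 3.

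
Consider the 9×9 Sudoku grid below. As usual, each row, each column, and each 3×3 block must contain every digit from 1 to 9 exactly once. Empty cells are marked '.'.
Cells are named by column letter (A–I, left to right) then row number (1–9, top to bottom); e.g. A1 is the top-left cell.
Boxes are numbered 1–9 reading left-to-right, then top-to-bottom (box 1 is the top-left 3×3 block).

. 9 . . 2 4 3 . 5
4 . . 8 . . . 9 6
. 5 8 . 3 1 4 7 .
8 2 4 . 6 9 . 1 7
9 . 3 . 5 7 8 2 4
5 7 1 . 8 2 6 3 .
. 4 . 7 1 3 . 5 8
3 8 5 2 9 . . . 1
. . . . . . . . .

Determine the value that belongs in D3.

Cell D3 itself could take any of {6, 9} by direct elimination.
Consider where 9 can go in row 3.
A3 is out (column A already has a 9).
I3 is out (box 3 already has a 9).
So the only cell in row 3 that can hold 9 is D3.
Therefore D3 = 9.

9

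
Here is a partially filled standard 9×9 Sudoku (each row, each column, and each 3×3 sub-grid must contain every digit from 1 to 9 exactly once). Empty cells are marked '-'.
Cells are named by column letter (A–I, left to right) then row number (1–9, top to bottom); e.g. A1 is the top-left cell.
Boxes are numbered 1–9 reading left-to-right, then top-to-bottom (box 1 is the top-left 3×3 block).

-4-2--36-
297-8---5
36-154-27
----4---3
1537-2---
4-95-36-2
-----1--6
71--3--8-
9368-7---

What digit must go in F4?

8

Cell F4 itself could take any of {6, 8, 9} by direct elimination.
Consider where 8 can go in box 5.
D4 is out (column D already has a 8).
E5 is out (column E already has a 8).
E6 is out (column E already has a 8).
So the only cell in box 5 that can hold 8 is F4.
Therefore F4 = 8.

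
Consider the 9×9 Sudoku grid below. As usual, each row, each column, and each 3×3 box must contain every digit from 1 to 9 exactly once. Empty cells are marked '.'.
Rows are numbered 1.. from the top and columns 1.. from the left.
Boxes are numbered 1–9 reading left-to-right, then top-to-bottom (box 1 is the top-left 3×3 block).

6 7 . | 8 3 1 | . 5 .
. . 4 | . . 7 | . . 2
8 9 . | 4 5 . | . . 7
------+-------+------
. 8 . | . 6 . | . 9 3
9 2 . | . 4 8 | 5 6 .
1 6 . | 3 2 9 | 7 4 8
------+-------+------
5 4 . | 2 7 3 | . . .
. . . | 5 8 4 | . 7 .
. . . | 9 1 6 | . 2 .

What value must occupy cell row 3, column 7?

Cell row 3, column 7 itself could take any of {1, 3, 6} by direct elimination.
Consider where 6 can go in row 3.
row 3, column 3 is out (box 1 already has a 6).
row 3, column 6 is out (column 6 already has a 6).
row 3, column 8 is out (column 8 already has a 6).
So the only cell in row 3 that can hold 6 is row 3, column 7.
Therefore row 3, column 7 = 6.

6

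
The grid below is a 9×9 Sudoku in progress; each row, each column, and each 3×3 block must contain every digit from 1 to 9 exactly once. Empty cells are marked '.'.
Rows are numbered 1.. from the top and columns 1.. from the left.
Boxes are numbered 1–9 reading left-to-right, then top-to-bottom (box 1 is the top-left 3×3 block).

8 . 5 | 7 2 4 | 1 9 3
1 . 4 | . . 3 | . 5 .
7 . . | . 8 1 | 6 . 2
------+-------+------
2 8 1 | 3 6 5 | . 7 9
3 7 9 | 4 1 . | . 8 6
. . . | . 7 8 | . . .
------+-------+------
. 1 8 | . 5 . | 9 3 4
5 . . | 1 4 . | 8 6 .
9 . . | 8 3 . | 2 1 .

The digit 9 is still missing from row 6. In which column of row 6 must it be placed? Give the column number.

4

Consider where 9 can go in row 6.
row 6, column 1 is out (column 1 already has a 9). row 6, column 2 is out (box 4 already has a 9). row 6, column 3 is out (column 3 already has a 9). row 6, column 7 is out (column 7 already has a 9). The remaining empty cells in row 6 are similarly blocked.
So the only cell in row 6 that can hold 9 is row 6, column 4.
That is column 4.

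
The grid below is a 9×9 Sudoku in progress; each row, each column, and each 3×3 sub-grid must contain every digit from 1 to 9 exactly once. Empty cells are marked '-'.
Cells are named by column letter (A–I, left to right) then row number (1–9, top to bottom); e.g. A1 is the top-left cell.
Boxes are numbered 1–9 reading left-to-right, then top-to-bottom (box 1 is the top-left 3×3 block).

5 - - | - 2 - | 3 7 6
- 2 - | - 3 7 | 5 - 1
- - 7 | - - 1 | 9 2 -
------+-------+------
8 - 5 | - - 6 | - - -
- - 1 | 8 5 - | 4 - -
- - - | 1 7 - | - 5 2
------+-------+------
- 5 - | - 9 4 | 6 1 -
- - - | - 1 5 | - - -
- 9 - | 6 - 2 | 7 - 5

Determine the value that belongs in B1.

Cell B1 itself could take any of {1, 4, 8} by direct elimination.
Consider where 1 can go in box 1.
C1 is out (column C already has a 1).
A2 is out (row 2 already has a 1).
C2 is out (row 2 already has a 1).
A3 is out (row 3 already has a 1).
B3 is out (row 3 already has a 1).
So the only cell in box 1 that can hold 1 is B1.
Therefore B1 = 1.

1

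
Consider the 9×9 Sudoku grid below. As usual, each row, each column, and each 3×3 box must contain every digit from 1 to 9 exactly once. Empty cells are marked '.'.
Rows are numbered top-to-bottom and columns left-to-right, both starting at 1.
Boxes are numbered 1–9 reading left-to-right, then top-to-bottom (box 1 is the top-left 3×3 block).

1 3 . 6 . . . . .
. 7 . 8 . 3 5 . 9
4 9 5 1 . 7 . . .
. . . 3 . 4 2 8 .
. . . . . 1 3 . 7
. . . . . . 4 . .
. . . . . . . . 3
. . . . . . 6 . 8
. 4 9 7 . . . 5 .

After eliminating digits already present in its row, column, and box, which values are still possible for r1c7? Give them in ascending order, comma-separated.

7,8

Row 1 already contains {1, 3, 6}.
Column 7 already contains {2, 3, 4, 5, 6}.
Its 3×3 block (box 3) already contains {5, 9}.
Removing those from 1–9 leaves {7, 8} as the candidates for r1c7.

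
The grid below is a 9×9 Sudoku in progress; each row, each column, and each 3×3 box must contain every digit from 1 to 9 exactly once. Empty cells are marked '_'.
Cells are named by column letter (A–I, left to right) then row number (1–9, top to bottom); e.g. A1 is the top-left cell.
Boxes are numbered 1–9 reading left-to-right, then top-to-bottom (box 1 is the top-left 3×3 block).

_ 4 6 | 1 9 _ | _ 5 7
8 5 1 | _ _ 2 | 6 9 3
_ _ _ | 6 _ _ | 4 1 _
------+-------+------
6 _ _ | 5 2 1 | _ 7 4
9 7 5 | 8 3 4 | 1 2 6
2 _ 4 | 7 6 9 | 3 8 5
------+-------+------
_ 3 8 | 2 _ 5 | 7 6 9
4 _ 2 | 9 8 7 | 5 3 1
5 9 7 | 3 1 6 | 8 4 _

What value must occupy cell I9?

Row 9 already contains {1, 3, 4, 5, 6, 7, 8, 9}.
Column I already contains {1, 3, 4, 5, 6, 7, 9}.
Its 3×3 block (box 9) already contains {1, 3, 4, 5, 6, 7, 8, 9}.
The only value from 1–9 not eliminated is 2, so I9 = 2.

2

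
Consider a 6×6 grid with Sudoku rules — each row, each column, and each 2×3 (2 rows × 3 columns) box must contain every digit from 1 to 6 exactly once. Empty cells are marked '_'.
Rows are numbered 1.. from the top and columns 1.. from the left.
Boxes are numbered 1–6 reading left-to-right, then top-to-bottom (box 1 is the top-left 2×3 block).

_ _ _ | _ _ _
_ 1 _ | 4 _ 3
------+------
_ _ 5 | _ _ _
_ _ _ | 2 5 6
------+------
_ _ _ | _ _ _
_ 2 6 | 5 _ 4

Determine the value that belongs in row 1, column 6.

5

Cell row 1, column 6 itself could take any of {1, 2, 5} by direct elimination.
Consider where 5 can go in column 6.
row 3, column 6 is out (row 3 already has a 5).
row 5, column 6 is out (box 6 already has a 5).
So the only cell in column 6 that can hold 5 is row 1, column 6.
Therefore row 1, column 6 = 5.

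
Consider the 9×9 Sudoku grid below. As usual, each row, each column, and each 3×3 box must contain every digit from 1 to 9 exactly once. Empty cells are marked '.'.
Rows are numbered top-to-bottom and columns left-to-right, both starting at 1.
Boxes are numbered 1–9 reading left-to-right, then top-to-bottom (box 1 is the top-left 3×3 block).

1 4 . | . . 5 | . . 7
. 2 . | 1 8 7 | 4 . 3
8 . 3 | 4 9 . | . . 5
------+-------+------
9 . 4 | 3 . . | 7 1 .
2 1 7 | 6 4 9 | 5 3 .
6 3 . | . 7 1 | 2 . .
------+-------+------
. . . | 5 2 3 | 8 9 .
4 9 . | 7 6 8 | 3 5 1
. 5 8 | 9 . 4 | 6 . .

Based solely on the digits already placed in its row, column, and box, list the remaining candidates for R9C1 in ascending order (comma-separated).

Row 9 already contains {4, 5, 6, 8, 9}.
Column 1 already contains {1, 2, 4, 6, 8, 9}.
Its 3×3 block (box 7) already contains {4, 5, 8, 9}.
Removing those from 1–9 leaves {3, 7} as the candidates for R9C1.

3,7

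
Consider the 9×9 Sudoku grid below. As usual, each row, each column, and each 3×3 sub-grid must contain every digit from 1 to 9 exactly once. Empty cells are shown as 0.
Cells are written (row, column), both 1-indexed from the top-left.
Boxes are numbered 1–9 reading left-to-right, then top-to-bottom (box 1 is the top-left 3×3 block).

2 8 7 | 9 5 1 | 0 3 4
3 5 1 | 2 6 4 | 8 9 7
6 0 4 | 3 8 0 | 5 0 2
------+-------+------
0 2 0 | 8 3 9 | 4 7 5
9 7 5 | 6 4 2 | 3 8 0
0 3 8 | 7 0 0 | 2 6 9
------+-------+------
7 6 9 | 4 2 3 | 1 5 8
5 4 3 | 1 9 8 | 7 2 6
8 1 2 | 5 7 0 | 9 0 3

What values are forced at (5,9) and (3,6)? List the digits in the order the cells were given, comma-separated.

1,7

For (5,9):
  Row 5 already contains {2, 3, 4, 5, 6, 7, 8, 9}.
  Column 9 already contains {2, 3, 4, 5, 6, 7, 8, 9}.
  Its 3×3 block (box 6) already contains {2, 3, 4, 5, 6, 7, 8, 9}.
  The only value from 1–9 not eliminated is 1, so (5,9) = 1.
For (3,6):
  Row 3 already contains {2, 3, 4, 5, 6, 8}.
  Column 6 already contains {1, 2, 3, 4, 8, 9}.
  Its 3×3 block (box 2) already contains {1, 2, 3, 4, 5, 6, 8, 9}.
  The only value from 1–9 not eliminated is 7, so (3,6) = 7.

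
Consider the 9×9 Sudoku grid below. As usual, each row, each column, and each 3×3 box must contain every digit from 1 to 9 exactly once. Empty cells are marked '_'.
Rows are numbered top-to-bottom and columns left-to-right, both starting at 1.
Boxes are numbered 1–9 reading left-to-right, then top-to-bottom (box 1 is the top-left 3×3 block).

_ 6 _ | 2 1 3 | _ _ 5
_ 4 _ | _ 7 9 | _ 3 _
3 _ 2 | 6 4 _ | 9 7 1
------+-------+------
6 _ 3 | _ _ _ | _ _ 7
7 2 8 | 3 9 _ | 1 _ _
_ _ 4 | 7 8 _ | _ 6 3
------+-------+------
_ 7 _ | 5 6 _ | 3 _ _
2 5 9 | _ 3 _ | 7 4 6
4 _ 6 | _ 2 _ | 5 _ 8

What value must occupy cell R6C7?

Row 6 already contains {3, 4, 6, 7, 8}.
Column 7 already contains {1, 3, 5, 7, 9}.
Its 3×3 block (box 6) already contains {1, 3, 6, 7}.
The only value from 1–9 not eliminated is 2, so R6C7 = 2.

2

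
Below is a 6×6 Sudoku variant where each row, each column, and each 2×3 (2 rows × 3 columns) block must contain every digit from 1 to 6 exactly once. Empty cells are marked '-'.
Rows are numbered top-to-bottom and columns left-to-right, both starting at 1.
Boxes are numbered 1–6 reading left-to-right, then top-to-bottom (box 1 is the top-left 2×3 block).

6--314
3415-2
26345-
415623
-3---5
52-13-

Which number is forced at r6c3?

Cell r6c3 itself could take any of {4, 6} by direct elimination.
Consider where 4 can go in row 6.
r6c6 is out (column 6 already has a 4).
So the only cell in row 6 that can hold 4 is r6c3.
Therefore r6c3 = 4.

4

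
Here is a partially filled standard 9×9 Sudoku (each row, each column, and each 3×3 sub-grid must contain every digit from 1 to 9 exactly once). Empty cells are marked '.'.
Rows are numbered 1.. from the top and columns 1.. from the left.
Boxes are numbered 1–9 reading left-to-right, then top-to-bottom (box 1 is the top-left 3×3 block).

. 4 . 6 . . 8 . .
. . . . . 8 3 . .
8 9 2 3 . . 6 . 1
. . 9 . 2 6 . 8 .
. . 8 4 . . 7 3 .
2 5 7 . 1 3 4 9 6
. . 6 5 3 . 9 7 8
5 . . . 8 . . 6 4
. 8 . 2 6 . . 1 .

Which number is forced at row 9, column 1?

Cell row 9, column 1 itself could take any of {3, 4, 7, 9} by direct elimination.
Consider where 9 can go in column 1.
row 1, column 1 is out (box 1 already has a 9).
row 2, column 1 is out (box 1 already has a 9).
row 4, column 1 is out (row 4 already has a 9).
row 5, column 1 is out (box 4 already has a 9).
row 7, column 1 is out (row 7 already has a 9).
So the only cell in column 1 that can hold 9 is row 9, column 1.
Therefore row 9, column 1 = 9.

9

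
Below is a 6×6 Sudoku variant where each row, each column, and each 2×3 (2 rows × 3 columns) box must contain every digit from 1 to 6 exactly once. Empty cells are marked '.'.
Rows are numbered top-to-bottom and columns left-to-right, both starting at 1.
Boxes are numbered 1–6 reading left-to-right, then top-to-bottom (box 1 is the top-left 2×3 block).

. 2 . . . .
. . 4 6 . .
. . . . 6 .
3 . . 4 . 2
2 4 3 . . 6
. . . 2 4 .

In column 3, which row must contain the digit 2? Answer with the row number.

Consider where 2 can go in column 3.
r1c3 is out (row 1 already has a 2).
r4c3 is out (row 4 already has a 2).
r6c3 is out (row 6 already has a 2).
So the only cell in column 3 that can hold 2 is r3c3.
That is row 3.

3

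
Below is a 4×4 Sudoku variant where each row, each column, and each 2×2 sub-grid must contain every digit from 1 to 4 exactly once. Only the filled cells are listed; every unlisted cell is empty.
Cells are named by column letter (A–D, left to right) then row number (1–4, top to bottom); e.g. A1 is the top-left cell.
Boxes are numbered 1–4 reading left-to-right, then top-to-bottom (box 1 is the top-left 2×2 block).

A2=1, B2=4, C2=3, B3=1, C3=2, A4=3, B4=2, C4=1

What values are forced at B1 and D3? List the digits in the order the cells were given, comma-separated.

3,3

For B1:
  Row 1 already contains {}.
  Column B already contains {1, 2, 4}.
  Its 2×2 block (box 1) already contains {1, 4}.
  The only value from 1–4 not eliminated is 3, so B1 = 3.
For D3:
  Consider where 3 can go in column D.
  D1 is out (box 2 already has a 3).
  D2 is out (row 2 already has a 3).
  D4 is out (row 4 already has a 3).
  So the only cell in column D that can hold 3 is D3.
  So D3 = 3.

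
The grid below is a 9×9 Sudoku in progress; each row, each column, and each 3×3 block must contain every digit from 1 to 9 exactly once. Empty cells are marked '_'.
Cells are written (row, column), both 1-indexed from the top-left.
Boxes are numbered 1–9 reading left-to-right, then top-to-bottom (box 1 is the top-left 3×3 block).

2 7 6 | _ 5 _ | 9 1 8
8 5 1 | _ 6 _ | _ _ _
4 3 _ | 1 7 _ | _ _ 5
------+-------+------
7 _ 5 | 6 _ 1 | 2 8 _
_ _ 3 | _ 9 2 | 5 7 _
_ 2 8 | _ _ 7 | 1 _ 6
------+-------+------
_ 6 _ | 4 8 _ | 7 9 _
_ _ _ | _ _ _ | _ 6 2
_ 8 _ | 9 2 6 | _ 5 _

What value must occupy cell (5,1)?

Cell (5,1) itself could take any of {1, 6} by direct elimination.
Consider where 6 can go in row 5.
(5,2) is out (column 2 already has a 6).
(5,4) is out (column 4 already has a 6).
(5,9) is out (column 9 already has a 6).
So the only cell in row 5 that can hold 6 is (5,1).
Therefore (5,1) = 6.

6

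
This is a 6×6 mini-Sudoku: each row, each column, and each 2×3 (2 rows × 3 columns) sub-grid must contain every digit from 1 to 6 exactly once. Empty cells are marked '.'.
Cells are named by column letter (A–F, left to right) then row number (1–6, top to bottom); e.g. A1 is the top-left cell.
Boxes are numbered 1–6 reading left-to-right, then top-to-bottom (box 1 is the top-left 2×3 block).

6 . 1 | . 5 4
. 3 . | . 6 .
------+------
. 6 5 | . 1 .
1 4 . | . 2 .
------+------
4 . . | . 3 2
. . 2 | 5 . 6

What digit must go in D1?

Cell D1 itself could take any of {2, 3} by direct elimination.
Consider where 3 can go in box 2.
D2 is out (row 2 already has a 3).
F2 is out (row 2 already has a 3).
So the only cell in box 2 that can hold 3 is D1.
Therefore D1 = 3.

3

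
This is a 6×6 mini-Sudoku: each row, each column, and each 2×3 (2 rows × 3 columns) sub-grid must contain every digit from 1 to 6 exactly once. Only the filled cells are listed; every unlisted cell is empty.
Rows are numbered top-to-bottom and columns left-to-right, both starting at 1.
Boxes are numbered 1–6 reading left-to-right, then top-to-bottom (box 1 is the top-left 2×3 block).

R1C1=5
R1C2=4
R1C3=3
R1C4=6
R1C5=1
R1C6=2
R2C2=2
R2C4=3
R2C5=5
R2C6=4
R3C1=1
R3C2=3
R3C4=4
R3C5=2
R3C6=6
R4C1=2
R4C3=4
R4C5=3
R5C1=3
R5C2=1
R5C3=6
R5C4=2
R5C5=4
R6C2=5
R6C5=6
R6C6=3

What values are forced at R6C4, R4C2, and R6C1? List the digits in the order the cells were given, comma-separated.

For R6C4:
  Row 6 already contains {3, 5, 6}.
  Column 4 already contains {2, 3, 4, 6}.
  Its 2×3 block (box 6) already contains {2, 3, 4, 6}.
  The only value from 1–6 not eliminated is 1, so R6C4 = 1.
For R4C2:
  Row 4 already contains {2, 3, 4}.
  Column 2 already contains {1, 2, 3, 4, 5}.
  Its 2×3 block (box 3) already contains {1, 2, 3, 4}.
  The only value from 1–6 not eliminated is 6, so R4C2 = 6.
For R6C1:
  Row 6 already contains {3, 5, 6}.
  Column 1 already contains {1, 2, 3, 5}.
  Its 2×3 block (box 5) already contains {1, 3, 5, 6}.
  The only value from 1–6 not eliminated is 4, so R6C1 = 4.

1,6,4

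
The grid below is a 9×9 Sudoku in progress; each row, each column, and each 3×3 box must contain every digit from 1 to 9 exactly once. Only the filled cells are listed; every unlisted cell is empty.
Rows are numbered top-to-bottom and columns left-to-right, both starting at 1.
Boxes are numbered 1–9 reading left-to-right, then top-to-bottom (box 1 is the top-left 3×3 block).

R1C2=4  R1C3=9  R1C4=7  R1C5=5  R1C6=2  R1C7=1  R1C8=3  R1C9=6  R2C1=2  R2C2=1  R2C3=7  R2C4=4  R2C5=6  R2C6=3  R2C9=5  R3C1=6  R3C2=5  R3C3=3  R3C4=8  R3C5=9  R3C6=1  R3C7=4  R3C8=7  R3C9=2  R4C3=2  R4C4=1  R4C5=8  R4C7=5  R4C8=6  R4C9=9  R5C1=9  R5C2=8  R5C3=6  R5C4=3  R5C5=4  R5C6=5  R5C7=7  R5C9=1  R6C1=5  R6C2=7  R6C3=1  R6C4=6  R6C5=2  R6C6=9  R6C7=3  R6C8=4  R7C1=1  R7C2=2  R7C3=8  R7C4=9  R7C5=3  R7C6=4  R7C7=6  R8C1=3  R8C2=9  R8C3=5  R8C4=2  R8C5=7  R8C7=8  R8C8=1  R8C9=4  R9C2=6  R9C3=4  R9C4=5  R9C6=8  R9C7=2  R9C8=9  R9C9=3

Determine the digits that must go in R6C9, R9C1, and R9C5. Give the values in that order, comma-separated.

8,7,1

For R6C9:
  Row 6 already contains {1, 2, 3, 4, 5, 6, 7, 9}.
  Column 9 already contains {1, 2, 3, 4, 5, 6, 9}.
  Its 3×3 block (box 6) already contains {1, 3, 4, 5, 6, 7, 9}.
  The only value from 1–9 not eliminated is 8, so R6C9 = 8.
For R9C1:
  Row 9 already contains {2, 3, 4, 5, 6, 8, 9}.
  Column 1 already contains {1, 2, 3, 5, 6, 9}.
  Its 3×3 block (box 7) already contains {1, 2, 3, 4, 5, 6, 8, 9}.
  The only value from 1–9 not eliminated is 7, so R9C1 = 7.
For R9C5:
  Row 9 already contains {2, 3, 4, 5, 6, 8, 9}.
  Column 5 already contains {2, 3, 4, 5, 6, 7, 8, 9}.
  Its 3×3 block (box 8) already contains {2, 3, 4, 5, 7, 8, 9}.
  The only value from 1–9 not eliminated is 1, so R9C5 = 1.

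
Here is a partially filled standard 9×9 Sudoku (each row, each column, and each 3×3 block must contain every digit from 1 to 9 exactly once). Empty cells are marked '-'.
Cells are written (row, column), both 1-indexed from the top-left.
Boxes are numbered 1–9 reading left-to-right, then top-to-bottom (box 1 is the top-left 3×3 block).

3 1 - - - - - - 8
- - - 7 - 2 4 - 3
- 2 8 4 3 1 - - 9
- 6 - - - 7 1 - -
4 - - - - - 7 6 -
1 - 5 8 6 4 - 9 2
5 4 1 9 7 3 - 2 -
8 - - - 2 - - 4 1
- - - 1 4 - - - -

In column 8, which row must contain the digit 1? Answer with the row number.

2

Consider where 1 can go in column 8.
(1,8) is out (row 1 already has a 1).
(3,8) is out (row 3 already has a 1).
(4,8) is out (row 4 already has a 1).
(9,8) is out (row 9 already has a 1).
So the only cell in column 8 that can hold 1 is (2,8).
That is row 2.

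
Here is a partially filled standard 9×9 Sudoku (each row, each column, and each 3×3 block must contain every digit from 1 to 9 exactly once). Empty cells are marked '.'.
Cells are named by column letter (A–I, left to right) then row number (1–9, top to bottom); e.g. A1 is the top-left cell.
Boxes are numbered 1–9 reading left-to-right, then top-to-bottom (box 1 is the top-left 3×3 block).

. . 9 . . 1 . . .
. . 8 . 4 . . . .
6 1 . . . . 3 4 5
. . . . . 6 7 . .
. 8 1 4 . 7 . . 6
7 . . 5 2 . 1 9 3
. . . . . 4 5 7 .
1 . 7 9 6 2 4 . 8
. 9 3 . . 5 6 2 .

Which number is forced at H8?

Row 8 already contains {1, 2, 4, 6, 7, 8, 9}.
Column H already contains {2, 4, 7, 9}.
Its 3×3 block (box 9) already contains {2, 4, 5, 6, 7, 8}.
The only value from 1–9 not eliminated is 3, so H8 = 3.

3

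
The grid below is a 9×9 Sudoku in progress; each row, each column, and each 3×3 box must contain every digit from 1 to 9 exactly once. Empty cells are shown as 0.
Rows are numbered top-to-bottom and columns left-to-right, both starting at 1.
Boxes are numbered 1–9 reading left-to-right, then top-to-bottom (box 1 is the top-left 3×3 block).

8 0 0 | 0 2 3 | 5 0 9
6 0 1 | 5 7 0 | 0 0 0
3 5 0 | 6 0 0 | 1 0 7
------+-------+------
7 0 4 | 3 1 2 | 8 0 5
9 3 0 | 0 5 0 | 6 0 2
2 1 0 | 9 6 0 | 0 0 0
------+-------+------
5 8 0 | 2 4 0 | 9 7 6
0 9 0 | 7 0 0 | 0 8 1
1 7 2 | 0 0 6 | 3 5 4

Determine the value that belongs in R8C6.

Row 8 already contains {1, 7, 8, 9}.
Column 6 already contains {2, 3, 6}.
Its 3×3 block (box 8) already contains {2, 4, 6, 7}.
The only value from 1–9 not eliminated is 5, so R8C6 = 5.

5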